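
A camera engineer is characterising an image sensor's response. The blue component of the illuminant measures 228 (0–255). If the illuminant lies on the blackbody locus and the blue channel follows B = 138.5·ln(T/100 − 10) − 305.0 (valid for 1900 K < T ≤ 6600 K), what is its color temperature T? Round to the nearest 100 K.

ln(t − 10) = (228 + 305.0) / 138.5 = 3.8484.
t − 10 = e^3.8484 = 46.917, so t = 56.917.
T = 100·t = 5692 K → 5700 K to the nearest 100 K.

5700 K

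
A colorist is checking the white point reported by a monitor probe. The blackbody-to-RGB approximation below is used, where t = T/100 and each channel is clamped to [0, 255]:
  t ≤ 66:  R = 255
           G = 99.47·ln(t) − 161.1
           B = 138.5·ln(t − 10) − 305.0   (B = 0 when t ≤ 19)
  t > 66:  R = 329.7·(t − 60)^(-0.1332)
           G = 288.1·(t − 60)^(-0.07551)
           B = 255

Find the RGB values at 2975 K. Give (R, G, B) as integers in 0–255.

t = 2975/100 = 29.75; the t ≤ 66 branch applies.
R = 255 by definition for t ≤ 66.
G = 99.47·ln 29.75 − 161.1 = 99.47·3.3928 − 161.1 = 176.385.
B = 138.5·ln(29.75 − 10) − 305.0 = 138.5·ln 19.75 − 305.0 = 138.5·2.9832 − 305.0 = 108.167.
Rounded: (255, 176, 108).

(255, 176, 108)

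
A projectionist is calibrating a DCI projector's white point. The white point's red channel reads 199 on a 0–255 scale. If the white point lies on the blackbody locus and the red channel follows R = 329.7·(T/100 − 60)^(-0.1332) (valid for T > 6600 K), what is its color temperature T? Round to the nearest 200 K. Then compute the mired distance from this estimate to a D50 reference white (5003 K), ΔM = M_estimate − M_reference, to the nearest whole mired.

(t − 60)^(-0.1332) = 199/329.7 = 0.60358.
t − 60 = 0.60358^(1/-0.1332) = 0.60358^(-7.508) = 44.273, so t = 104.273.
T = 100·t = 10427 K → 10400 K to the nearest 200 K.
M_estimate = 10⁶/10400 = 96.15; M_reference = 10⁶/5003 = 199.88.
ΔM = 96.15 − 199.88 = -103.73 → -104 mireds.

-104 mireds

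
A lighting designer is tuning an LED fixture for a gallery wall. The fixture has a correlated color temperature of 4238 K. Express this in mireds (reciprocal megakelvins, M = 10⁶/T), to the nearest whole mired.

M = 10⁶ / 4238 = 235.960 → 236 mireds.

236 mireds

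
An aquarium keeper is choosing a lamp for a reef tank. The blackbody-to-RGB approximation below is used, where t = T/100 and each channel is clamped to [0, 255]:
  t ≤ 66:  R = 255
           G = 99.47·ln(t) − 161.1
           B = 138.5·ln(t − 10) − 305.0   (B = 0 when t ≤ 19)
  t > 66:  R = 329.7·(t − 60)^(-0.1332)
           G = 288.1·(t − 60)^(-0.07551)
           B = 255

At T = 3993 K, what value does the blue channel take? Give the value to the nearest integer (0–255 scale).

166

t = 3993/100 = 39.93; the t ≤ 66 branch applies.
B = 138.5·ln(39.93 − 10) − 305.0 = 138.5·ln 29.93 − 305.0 = 138.5·3.3989 − 305.0 = 165.742.
Rounded: 166.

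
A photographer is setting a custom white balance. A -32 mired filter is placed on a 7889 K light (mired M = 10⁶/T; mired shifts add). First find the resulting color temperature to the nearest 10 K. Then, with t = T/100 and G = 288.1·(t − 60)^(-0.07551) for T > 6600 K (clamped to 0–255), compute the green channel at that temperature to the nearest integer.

M_in = 10⁶/7889 = 126.76; M_out = 126.76 + (-32) = 94.76.
T_out = 10⁶/94.76 = 10553.1 K → 10550 K; t = 105.5.
G = 288.1·(105.5 − 60)^(-0.07551) = 288.1·45.5^(-0.07551) = 288.1·0.74956 = 215.947.
Rounded: 216.

216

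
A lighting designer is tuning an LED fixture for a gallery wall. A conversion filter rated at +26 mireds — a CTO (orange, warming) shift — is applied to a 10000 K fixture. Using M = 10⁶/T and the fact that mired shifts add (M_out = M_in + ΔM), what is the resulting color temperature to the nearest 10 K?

7940 K

M_in = 10⁶/10000 = 100.00 mireds.
M_out = 100.00 + (+26) = 126.00 mireds.
T_out = 10⁶/126.00 = 7936.5 K → 7940 K.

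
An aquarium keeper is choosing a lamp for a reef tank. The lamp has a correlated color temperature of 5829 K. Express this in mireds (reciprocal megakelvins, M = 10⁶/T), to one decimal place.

171.6 mireds

M = 10⁶ / 5829 = 171.556 → 171.6 mireds.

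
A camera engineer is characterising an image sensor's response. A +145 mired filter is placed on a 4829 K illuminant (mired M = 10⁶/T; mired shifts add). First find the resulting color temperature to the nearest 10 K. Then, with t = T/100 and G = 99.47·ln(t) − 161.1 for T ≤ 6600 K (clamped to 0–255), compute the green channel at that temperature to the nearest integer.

172

M_in = 10⁶/4829 = 207.08; M_out = 207.08 + (+145) = 352.08.
T_out = 10⁶/352.08 = 2840.2 K → 2840 K; t = 28.4.
G = 99.47·ln 28.4 − 161.1 = 99.47·3.3464 − 161.1 = 171.765.
Rounded: 172.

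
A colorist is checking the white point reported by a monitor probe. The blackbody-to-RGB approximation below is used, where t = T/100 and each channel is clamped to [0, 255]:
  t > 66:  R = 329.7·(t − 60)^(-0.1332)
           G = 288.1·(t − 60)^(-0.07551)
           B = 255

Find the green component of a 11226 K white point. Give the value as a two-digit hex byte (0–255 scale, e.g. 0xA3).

0xD6

t = 11226/100 = 112.26; the t > 66 branch applies.
G = 288.1·(112.26 − 60)^(-0.07551) = 288.1·52.26^(-0.07551) = 288.1·0.74176 = 213.700.
Rounded: 214; in hex, 0xD6.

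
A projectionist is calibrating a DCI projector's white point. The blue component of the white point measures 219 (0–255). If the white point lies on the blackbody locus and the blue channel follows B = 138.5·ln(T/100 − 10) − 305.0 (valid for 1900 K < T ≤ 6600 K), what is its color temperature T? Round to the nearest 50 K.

5400 K

ln(t − 10) = (219 + 305.0) / 138.5 = 3.7834.
t − 10 = e^3.7834 = 43.965, so t = 53.965.
T = 100·t = 5396 K → 5400 K to the nearest 50 K.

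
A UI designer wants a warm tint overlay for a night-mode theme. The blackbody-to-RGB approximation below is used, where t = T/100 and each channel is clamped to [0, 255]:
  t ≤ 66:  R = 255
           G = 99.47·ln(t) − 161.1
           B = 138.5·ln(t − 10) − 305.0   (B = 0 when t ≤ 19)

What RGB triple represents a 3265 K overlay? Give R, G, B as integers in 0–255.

t = 3265/100 = 32.65; the t ≤ 66 branch applies.
R = 255 by definition for t ≤ 66.
G = 99.47·ln 32.65 − 161.1 = 99.47·3.4858 − 161.1 = 185.637.
B = 138.5·ln(32.65 − 10) − 305.0 = 138.5·ln 22.65 − 305.0 = 138.5·3.1202 − 305.0 = 127.142.
Rounded: (255, 186, 127).

R=255, G=186, B=127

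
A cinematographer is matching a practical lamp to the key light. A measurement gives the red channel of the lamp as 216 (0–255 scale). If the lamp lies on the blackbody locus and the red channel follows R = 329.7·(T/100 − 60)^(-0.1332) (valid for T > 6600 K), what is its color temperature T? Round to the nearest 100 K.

8400 K

(t − 60)^(-0.1332) = 216/329.7 = 0.65514.
t − 60 = 0.65514^(1/-0.1332) = 0.65514^(-7.508) = 23.926, so t = 83.926.
T = 100·t = 8393 K → 8400 K to the nearest 100 K.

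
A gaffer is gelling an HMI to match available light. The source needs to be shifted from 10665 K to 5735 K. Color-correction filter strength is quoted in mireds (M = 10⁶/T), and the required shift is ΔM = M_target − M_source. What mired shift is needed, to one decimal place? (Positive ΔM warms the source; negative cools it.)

+80.6 mireds

M_source = 10⁶/10665 = 93.765; M_target = 10⁶/5735 = 174.368.
ΔM = 174.368 − 93.765 = 80.603 → +80.6 mireds, a warming shift.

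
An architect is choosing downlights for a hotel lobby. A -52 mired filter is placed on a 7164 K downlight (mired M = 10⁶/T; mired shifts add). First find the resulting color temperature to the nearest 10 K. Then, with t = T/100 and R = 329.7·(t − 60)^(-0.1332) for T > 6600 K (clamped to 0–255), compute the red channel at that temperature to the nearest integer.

M_in = 10⁶/7164 = 139.59; M_out = 139.59 + (-52) = 87.59.
T_out = 10⁶/87.59 = 11417.2 K → 11420 K; t = 114.2.
R = 329.7·(114.2 − 60)^(-0.1332) = 329.7·54.2^(-0.1332) = 329.7·0.58753 = 193.709.
Rounded: 194.

194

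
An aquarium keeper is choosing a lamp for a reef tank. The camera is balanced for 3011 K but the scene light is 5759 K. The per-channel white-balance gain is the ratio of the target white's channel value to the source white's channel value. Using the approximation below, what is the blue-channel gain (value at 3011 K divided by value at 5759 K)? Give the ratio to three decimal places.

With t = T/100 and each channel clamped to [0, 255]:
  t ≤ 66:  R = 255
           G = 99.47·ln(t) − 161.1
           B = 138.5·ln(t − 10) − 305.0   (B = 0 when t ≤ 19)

0.481

At 5759 K (t = 57.59):
  B = 138.5·ln(57.59 − 10) − 305.0 = 138.5·ln 47.59 − 305.0 = 138.5·3.8626 − 305.0 = 229.973.
At 3011 K (t = 30.11):
  B = 138.5·ln(30.11 − 10) − 305.0 = 138.5·ln 20.11 − 305.0 = 138.5·3.0012 − 305.0 = 110.669.
Gain = 110.669 / 229.973 = 0.4812 → 0.481.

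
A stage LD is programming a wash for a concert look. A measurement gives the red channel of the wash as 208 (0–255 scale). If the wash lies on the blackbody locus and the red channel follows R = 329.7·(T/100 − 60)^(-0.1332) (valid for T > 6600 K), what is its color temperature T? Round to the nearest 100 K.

(t − 60)^(-0.1332) = 208/329.7 = 0.63088.
t − 60 = 0.63088^(1/-0.1332) = 0.63088^(-7.508) = 31.763, so t = 91.763.
T = 100·t = 9176 K → 9200 K to the nearest 100 K.

9200 K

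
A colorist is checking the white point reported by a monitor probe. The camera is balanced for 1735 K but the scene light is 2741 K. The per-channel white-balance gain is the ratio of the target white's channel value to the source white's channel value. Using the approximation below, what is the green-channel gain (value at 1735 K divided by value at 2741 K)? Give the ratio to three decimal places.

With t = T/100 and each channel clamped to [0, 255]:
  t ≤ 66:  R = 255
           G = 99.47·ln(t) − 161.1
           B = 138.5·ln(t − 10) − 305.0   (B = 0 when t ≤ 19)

0.730

At 2741 K (t = 27.41):
  G = 99.47·ln 27.41 − 161.1 = 99.47·3.3109 − 161.1 = 168.236.
At 1735 K (t = 17.35):
  G = 99.47·ln 17.35 − 161.1 = 99.47·2.8536 − 161.1 = 122.747.
Gain = 122.747 / 168.236 = 0.7296 → 0.730.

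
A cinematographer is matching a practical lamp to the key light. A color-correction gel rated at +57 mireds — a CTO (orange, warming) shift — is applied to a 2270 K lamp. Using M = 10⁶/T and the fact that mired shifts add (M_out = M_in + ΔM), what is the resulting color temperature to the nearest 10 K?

2010 K

M_in = 10⁶/2270 = 440.53 mireds.
M_out = 440.53 + (+57) = 497.53 mireds.
T_out = 10⁶/497.53 = 2009.9 K → 2010 K.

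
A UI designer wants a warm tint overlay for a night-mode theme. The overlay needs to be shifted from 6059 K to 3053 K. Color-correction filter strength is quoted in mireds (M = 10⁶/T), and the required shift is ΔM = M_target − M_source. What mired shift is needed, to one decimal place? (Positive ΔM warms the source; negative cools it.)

+162.5 mireds

M_source = 10⁶/6059 = 165.044; M_target = 10⁶/3053 = 327.547.
ΔM = 327.547 − 165.044 = 162.503 → +162.5 mireds, a warming shift.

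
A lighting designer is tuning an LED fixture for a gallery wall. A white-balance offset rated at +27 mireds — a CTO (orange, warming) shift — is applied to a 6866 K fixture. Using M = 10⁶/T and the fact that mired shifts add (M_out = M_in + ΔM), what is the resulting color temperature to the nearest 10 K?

M_in = 10⁶/6866 = 145.65 mireds.
M_out = 145.65 + (+27) = 172.65 mireds.
T_out = 10⁶/172.65 = 5792.2 K → 5790 K.

5790 K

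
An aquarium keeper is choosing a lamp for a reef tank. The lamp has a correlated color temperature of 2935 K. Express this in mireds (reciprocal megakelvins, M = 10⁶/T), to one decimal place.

M = 10⁶ / 2935 = 340.716 → 340.7 mireds.

340.7 mireds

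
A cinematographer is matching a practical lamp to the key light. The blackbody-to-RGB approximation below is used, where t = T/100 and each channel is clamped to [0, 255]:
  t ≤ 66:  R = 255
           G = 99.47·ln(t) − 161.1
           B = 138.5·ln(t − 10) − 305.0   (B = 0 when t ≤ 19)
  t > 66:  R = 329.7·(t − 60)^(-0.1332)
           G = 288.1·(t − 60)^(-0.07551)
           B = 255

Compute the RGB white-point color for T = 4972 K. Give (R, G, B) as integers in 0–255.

t = 4972/100 = 49.72; the t ≤ 66 branch applies.
R = 255 by definition for t ≤ 66.
G = 99.47·ln 49.72 − 161.1 = 99.47·3.9064 − 161.1 = 227.470.
B = 138.5·ln(49.72 − 10) − 305.0 = 138.5·ln 39.72 − 305.0 = 138.5·3.6819 − 305.0 = 204.937.
Rounded: (255, 227, 205).

(255, 227, 205)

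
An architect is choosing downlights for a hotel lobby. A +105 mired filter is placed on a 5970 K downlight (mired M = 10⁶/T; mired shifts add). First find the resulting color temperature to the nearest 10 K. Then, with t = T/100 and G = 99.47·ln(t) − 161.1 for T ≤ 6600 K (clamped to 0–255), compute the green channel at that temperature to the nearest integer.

M_in = 10⁶/5970 = 167.50; M_out = 167.50 + (+105) = 272.50.
T_out = 10⁶/272.50 = 3669.7 K → 3670 K; t = 36.7.
G = 99.47·ln 36.7 − 161.1 = 99.47·3.6028 − 161.1 = 197.268.
Rounded: 197.

197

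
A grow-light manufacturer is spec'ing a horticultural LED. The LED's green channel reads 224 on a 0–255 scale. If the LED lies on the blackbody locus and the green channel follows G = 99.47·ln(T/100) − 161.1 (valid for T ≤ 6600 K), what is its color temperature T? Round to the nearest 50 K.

ln t = (224 + 161.1) / 99.47 = 3.8715.
t = e^3.8715 = 48.015.
T = 100·t = 4802 K → 4800 K to the nearest 50 K.

4800 K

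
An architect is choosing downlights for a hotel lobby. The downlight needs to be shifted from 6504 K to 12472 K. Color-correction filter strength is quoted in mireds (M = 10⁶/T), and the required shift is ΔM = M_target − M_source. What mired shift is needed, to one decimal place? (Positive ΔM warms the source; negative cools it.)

-73.6 mireds

M_source = 10⁶/6504 = 153.752; M_target = 10⁶/12472 = 80.180.
ΔM = 80.180 − 153.752 = -73.572 → -73.6 mireds, a cooling shift.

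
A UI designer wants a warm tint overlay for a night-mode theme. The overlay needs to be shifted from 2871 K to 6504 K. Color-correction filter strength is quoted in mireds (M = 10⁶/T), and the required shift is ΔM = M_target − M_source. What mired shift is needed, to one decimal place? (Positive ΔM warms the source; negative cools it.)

M_source = 10⁶/2871 = 348.311; M_target = 10⁶/6504 = 153.752.
ΔM = 153.752 − 348.311 = -194.559 → -194.6 mireds, a cooling shift.

-194.6 mireds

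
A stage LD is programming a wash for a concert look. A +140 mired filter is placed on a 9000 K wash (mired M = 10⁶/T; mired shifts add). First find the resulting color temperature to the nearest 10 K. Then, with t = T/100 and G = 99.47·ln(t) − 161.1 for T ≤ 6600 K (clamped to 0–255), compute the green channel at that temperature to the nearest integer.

205

M_in = 10⁶/9000 = 111.11; M_out = 111.11 + (+140) = 251.11.
T_out = 10⁶/251.11 = 3982.3 K → 3980 K; t = 39.8.
G = 99.47·ln 39.8 − 161.1 = 99.47·3.6839 − 161.1 = 205.334.
Rounded: 205.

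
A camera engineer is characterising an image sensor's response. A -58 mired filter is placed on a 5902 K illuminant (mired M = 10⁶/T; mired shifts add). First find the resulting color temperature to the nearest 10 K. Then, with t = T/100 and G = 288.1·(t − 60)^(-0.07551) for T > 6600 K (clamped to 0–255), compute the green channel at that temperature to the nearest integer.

M_in = 10⁶/5902 = 169.43; M_out = 169.43 + (-58) = 111.43.
T_out = 10⁶/111.43 = 8973.9 K → 8970 K; t = 89.7.
G = 288.1·(89.7 − 60)^(-0.07551) = 288.1·29.7^(-0.07551) = 288.1·0.77409 = 223.016.
Rounded: 223.

223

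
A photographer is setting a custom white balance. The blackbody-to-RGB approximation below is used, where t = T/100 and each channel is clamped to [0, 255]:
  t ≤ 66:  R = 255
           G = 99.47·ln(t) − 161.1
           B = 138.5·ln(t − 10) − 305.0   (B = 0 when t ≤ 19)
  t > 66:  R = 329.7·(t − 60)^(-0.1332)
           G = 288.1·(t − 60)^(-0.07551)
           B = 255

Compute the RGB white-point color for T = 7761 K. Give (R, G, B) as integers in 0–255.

(225, 232, 255)

t = 7761/100 = 77.61; the t > 66 branch applies.
R = 329.7·(77.61 − 60)^(-0.1332) = 329.7·17.61^(-0.1332) = 329.7·0.68244 = 225.001.
G = 288.1·(77.61 − 60)^(-0.07551) = 288.1·17.61^(-0.07551) = 288.1·0.80525 = 231.994.
B = 255 by definition for t > 66.
Rounded: (225, 232, 255).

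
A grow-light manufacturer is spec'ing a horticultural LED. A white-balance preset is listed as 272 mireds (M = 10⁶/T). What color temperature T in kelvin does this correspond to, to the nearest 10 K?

T = 10⁶ / 272 = 3676.47 K → 3680 K.

3680 K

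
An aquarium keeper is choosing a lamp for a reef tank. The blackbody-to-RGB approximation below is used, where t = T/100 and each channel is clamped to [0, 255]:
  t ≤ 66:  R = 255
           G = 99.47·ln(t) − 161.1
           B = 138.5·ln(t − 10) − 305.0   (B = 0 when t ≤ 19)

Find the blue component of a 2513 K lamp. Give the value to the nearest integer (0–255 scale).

t = 2513/100 = 25.13; the t ≤ 66 branch applies.
B = 138.5·ln(25.13 − 10) − 305.0 = 138.5·ln 15.13 − 305.0 = 138.5·2.7167 − 305.0 = 71.260.
Rounded: 71.

71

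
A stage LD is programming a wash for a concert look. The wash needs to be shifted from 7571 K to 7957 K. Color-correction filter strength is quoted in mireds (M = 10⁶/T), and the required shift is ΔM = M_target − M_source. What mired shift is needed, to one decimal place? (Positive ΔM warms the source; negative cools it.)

M_source = 10⁶/7571 = 132.083; M_target = 10⁶/7957 = 125.676.
ΔM = 125.676 − 132.083 = -6.407 → -6.4 mireds, a cooling shift.

-6.4 mireds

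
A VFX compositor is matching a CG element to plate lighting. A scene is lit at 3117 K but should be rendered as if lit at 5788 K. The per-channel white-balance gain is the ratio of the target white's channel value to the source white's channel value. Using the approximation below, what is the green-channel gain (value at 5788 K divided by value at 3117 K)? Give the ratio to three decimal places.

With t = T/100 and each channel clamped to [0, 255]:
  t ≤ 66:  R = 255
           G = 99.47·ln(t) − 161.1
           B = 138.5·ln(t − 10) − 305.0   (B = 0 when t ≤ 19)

At 3117 K (t = 31.17):
  G = 99.47·ln 31.17 − 161.1 = 99.47·3.4395 − 161.1 = 181.023.
At 5788 K (t = 57.88):
  G = 99.47·ln 57.88 − 161.1 = 99.47·4.0584 − 161.1 = 242.586.
Gain = 242.586 / 181.023 = 1.3401 → 1.340.

1.340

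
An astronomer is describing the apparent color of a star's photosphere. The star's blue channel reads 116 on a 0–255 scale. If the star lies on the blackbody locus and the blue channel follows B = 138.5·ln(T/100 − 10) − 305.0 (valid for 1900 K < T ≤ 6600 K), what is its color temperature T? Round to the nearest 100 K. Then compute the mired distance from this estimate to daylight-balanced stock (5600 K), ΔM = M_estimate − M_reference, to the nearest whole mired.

ln(t − 10) = (116 + 305.0) / 138.5 = 3.0397.
t − 10 = e^3.0397 = 20.899, so t = 30.899.
T = 100·t = 3090 K → 3100 K to the nearest 100 K.
M_estimate = 10⁶/3100 = 322.58; M_reference = 10⁶/5600 = 178.57.
ΔM = 322.58 − 178.57 = 144.01 → +144 mireds.

+144 mireds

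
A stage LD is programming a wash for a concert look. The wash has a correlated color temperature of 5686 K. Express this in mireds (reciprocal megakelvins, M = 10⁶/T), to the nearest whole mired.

M = 10⁶ / 5686 = 175.871 → 176 mireds.

176 mireds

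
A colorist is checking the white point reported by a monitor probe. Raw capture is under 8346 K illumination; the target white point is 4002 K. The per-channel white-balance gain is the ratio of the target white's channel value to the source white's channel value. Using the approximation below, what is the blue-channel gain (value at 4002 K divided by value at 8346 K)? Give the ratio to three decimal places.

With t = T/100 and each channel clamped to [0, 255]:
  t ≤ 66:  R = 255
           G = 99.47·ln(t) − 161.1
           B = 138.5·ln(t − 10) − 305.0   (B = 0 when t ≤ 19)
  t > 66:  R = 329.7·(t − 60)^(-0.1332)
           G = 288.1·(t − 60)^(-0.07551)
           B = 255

At 8346 K (t = 83.46):
  B = 255 by definition for t > 66.
At 4002 K (t = 40.02):
  B = 138.5·ln(40.02 − 10) − 305.0 = 138.5·ln 30.02 − 305.0 = 138.5·3.4019 − 305.0 = 166.158.
Gain = 166.158 / 255.000 = 0.6516 → 0.652.

0.652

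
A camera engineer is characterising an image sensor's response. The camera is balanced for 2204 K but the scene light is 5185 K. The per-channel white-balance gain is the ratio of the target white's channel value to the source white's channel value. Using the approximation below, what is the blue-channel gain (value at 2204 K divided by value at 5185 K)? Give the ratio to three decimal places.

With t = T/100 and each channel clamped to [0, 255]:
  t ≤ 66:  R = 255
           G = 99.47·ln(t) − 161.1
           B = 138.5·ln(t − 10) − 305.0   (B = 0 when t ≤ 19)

0.187

At 5185 K (t = 51.85):
  B = 138.5·ln(51.85 − 10) − 305.0 = 138.5·ln 41.85 − 305.0 = 138.5·3.7341 − 305.0 = 212.172.
At 2204 K (t = 22.04):
  B = 138.5·ln(22.04 − 10) − 305.0 = 138.5·ln 12.04 − 305.0 = 138.5·2.4882 − 305.0 = 39.620.
Gain = 39.620 / 212.172 = 0.1867 → 0.187.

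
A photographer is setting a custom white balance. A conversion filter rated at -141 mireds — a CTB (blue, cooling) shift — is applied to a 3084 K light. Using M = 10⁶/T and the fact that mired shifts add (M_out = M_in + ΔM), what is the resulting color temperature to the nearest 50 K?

M_in = 10⁶/3084 = 324.25 mireds.
M_out = 324.25 + (-141) = 183.25 mireds.
T_out = 10⁶/183.25 = 5456.9 K → 5450 K.

5450 K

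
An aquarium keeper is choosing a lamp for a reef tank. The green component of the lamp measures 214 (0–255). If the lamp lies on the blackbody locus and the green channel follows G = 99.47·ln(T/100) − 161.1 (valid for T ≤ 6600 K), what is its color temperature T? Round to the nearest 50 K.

ln t = (214 + 161.1) / 99.47 = 3.7710.
t = e^3.7710 = 43.423.
T = 100·t = 4342 K → 4350 K to the nearest 50 K.

4350 K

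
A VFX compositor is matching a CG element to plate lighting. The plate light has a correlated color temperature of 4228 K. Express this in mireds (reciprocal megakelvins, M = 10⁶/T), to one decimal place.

M = 10⁶ / 4228 = 236.518 → 236.5 mireds.

236.5 mireds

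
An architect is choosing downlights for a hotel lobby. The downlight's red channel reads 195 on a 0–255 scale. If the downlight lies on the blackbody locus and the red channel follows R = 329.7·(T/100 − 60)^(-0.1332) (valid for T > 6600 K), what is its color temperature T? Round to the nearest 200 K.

11200 K

(t − 60)^(-0.1332) = 195/329.7 = 0.59145.
t − 60 = 0.59145^(1/-0.1332) = 0.59145^(-7.508) = 51.564, so t = 111.564.
T = 100·t = 11156 K → 11200 K to the nearest 200 K.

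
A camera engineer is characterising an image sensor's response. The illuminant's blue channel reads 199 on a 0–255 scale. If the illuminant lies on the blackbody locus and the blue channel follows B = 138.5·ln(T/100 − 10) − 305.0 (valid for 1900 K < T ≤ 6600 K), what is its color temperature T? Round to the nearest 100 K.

4800 K

ln(t − 10) = (199 + 305.0) / 138.5 = 3.6390.
t − 10 = e^3.6390 = 38.053, so t = 48.053.
T = 100·t = 4805 K → 4800 K to the nearest 100 K.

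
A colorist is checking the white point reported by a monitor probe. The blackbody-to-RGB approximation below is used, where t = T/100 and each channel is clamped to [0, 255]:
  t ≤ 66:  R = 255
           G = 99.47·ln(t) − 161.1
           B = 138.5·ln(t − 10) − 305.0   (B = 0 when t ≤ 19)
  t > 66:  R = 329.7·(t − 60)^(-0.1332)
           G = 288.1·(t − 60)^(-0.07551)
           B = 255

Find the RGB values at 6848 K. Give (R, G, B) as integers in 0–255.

t = 6848/100 = 68.48; the t > 66 branch applies.
R = 329.7·(68.48 − 60)^(-0.1332) = 329.7·8.48^(-0.1332) = 329.7·0.75221 = 248.003.
G = 288.1·(68.48 − 60)^(-0.07551) = 288.1·8.48^(-0.07551) = 288.1·0.85094 = 245.155.
B = 255 by definition for t > 66.
Rounded: (248, 245, 255).

(248, 245, 255)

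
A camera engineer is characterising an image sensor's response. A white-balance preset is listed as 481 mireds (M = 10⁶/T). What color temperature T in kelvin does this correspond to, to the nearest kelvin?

2079 K

T = 10⁶ / 481 = 2079.00 K → 2079 K.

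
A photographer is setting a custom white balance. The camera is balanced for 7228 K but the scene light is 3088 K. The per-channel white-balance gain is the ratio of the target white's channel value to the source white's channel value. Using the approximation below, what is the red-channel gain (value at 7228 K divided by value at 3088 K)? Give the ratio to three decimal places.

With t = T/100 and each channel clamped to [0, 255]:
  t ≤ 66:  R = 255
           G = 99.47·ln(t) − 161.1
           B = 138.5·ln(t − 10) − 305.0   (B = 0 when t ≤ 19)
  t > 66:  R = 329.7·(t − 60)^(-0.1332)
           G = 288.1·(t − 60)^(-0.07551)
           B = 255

At 3088 K (t = 30.88):
  R = 255 by definition for t ≤ 66.
At 7228 K (t = 72.28):
  R = 329.7·(72.28 − 60)^(-0.1332) = 329.7·12.28^(-0.1332) = 329.7·0.71601 = 236.068.
Gain = 236.068 / 255.000 = 0.9258 → 0.926.

0.926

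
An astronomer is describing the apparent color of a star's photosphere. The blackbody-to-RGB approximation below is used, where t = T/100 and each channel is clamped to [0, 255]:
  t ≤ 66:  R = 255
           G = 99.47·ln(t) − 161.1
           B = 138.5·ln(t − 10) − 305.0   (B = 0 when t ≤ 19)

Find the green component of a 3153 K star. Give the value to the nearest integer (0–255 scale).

182

t = 3153/100 = 31.53; the t ≤ 66 branch applies.
G = 99.47·ln 31.53 − 161.1 = 99.47·3.4509 − 161.1 = 182.165.
Rounded: 182.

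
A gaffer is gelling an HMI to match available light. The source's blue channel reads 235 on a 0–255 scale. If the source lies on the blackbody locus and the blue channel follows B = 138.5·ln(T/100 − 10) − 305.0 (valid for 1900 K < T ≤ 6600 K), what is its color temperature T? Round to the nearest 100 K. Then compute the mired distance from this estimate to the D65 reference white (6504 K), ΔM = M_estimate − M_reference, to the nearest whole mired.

ln(t − 10) = (235 + 305.0) / 138.5 = 3.8989.
t − 10 = e^3.8989 = 49.349, so t = 59.349.
T = 100·t = 5935 K → 5900 K to the nearest 100 K.
M_estimate = 10⁶/5900 = 169.49; M_reference = 10⁶/6504 = 153.75.
ΔM = 169.49 − 153.75 = 15.74 → +16 mireds.

+16 mireds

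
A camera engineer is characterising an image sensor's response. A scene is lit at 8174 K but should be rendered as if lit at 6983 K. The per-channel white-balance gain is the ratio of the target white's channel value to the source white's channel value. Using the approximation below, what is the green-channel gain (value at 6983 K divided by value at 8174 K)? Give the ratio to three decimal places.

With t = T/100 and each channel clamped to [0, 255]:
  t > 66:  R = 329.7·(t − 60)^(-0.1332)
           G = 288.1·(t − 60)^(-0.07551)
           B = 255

1.062

At 8174 K (t = 81.74):
  G = 288.1·(81.74 − 60)^(-0.07551) = 288.1·21.74^(-0.07551) = 288.1·0.79254 = 228.332.
At 6983 K (t = 69.83):
  G = 288.1·(69.83 − 60)^(-0.07551) = 288.1·9.83^(-0.07551) = 288.1·0.84150 = 242.435.
Gain = 242.435 / 228.332 = 1.0618 → 1.062.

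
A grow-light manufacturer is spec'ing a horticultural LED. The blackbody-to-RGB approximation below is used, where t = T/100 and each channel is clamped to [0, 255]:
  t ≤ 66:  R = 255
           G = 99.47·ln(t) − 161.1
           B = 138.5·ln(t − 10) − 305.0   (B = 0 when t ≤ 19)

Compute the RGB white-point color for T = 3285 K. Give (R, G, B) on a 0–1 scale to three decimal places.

(1.000, 0.730, 0.503)

t = 3285/100 = 32.85; the t ≤ 66 branch applies.
R = 255 by definition for t ≤ 66.
G = 99.47·ln 32.85 − 161.1 = 99.47·3.4920 − 161.1 = 186.244.
B = 138.5·ln(32.85 − 10) − 305.0 = 138.5·ln 22.85 − 305.0 = 138.5·3.1290 − 305.0 = 128.360.
Dividing each by 255: (1.0000, 0.7304, 0.5034) → (1.000, 0.730, 0.503).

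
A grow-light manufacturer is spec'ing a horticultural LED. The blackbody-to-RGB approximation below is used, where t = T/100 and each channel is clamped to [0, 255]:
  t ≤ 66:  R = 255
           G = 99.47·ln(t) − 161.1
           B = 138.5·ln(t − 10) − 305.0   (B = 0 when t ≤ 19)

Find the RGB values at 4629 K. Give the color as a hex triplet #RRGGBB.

t = 4629/100 = 46.29; the t ≤ 66 branch applies.
R = 255 by definition for t ≤ 66.
G = 99.47·ln 46.29 − 161.1 = 99.47·3.8349 − 161.1 = 220.360.
B = 138.5·ln(46.29 − 10) − 305.0 = 138.5·ln 36.29 − 305.0 = 138.5·3.5915 − 305.0 = 192.429.
Rounded: (255, 220, 192).
In hex: #FFDCC0.

#FFDCC0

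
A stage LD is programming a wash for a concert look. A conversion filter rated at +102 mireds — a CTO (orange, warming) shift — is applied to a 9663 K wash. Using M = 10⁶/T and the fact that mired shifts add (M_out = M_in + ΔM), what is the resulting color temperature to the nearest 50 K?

M_in = 10⁶/9663 = 103.49 mireds.
M_out = 103.49 + (+102) = 205.49 mireds.
T_out = 10⁶/205.49 = 4866.5 K → 4850 K.

4850 K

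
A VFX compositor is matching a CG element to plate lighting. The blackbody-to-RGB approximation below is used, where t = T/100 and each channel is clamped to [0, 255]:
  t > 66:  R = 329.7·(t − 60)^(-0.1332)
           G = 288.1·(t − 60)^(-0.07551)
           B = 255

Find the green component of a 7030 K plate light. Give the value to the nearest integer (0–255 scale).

242

t = 7030/100 = 70.3; the t > 66 branch applies.
G = 288.1·(70.3 − 60)^(-0.07551) = 288.1·10.3^(-0.07551) = 288.1·0.83853 = 241.582.
Rounded: 242.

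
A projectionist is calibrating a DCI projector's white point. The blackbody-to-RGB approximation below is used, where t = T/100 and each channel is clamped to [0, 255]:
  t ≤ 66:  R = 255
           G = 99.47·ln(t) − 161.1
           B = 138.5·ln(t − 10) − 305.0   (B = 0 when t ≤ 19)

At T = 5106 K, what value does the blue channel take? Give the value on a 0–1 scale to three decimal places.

0.822

t = 5106/100 = 51.06; the t ≤ 66 branch applies.
B = 138.5·ln(51.06 − 10) − 305.0 = 138.5·ln 41.06 − 305.0 = 138.5·3.7150 − 305.0 = 209.532.
On a 0–1 scale: 209.532/255 = 0.8217 → 0.822.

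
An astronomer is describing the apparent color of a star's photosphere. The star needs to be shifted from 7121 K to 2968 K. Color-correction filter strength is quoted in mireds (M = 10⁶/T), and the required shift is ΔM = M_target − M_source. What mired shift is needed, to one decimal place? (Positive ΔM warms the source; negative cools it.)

M_source = 10⁶/7121 = 140.430; M_target = 10⁶/2968 = 336.927.
ΔM = 336.927 − 140.430 = 196.498 → +196.5 mireds, a warming shift.

+196.5 mireds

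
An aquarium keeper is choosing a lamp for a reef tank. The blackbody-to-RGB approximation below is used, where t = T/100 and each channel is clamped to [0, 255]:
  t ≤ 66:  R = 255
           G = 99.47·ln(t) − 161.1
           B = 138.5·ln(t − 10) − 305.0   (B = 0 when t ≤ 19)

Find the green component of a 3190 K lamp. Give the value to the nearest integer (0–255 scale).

183

t = 3190/100 = 31.9; the t ≤ 66 branch applies.
G = 99.47·ln 31.9 − 161.1 = 99.47·3.4626 − 161.1 = 183.325.
Rounded: 183.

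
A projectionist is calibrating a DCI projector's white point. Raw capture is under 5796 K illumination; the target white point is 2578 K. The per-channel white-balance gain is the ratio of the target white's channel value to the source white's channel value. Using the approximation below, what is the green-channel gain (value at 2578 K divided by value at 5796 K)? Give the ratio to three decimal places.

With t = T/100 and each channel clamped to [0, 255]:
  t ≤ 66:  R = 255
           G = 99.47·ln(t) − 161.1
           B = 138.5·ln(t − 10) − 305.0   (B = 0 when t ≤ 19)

0.668

At 5796 K (t = 57.96):
  G = 99.47·ln 57.96 − 161.1 = 99.47·4.0598 − 161.1 = 242.724.
At 2578 K (t = 25.78):
  G = 99.47·ln 25.78 − 161.1 = 99.47·3.2496 − 161.1 = 162.138.
Gain = 162.138 / 242.724 = 0.6680 → 0.668.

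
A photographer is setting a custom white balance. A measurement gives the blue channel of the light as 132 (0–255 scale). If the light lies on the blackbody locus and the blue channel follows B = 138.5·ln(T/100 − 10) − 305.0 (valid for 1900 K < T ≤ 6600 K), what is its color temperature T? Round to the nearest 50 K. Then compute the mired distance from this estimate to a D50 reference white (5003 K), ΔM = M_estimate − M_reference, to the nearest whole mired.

ln(t − 10) = (132 + 305.0) / 138.5 = 3.1552.
t − 10 = e^3.1552 = 23.459, so t = 33.459.
T = 100·t = 3346 K → 3350 K to the nearest 50 K.
M_estimate = 10⁶/3350 = 298.51; M_reference = 10⁶/5003 = 199.88.
ΔM = 298.51 − 199.88 = 98.63 → +99 mireds.

+99 mireds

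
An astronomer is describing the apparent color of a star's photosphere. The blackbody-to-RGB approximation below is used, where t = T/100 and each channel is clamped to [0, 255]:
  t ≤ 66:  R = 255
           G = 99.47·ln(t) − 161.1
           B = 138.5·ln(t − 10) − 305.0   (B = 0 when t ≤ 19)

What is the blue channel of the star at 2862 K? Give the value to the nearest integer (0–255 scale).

t = 2862/100 = 28.62; the t ≤ 66 branch applies.
B = 138.5·ln(28.62 − 10) − 305.0 = 138.5·ln 18.62 − 305.0 = 138.5·2.9242 − 305.0 = 100.007.
Rounded: 100.

100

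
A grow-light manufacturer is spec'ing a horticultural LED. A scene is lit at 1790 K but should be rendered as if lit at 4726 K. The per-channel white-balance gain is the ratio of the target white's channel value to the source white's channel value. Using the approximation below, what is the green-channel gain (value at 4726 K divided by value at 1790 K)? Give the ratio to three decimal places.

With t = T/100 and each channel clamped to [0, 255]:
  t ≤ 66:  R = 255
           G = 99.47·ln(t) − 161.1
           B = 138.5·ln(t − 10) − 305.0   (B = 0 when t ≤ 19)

1.767

At 1790 K (t = 17.9):
  G = 99.47·ln 17.9 − 161.1 = 99.47·2.8848 − 161.1 = 125.851.
At 4726 K (t = 47.26):
  G = 99.47·ln 47.26 − 161.1 = 99.47·3.8557 − 161.1 = 222.423.
Gain = 222.423 / 125.851 = 1.7673 → 1.767.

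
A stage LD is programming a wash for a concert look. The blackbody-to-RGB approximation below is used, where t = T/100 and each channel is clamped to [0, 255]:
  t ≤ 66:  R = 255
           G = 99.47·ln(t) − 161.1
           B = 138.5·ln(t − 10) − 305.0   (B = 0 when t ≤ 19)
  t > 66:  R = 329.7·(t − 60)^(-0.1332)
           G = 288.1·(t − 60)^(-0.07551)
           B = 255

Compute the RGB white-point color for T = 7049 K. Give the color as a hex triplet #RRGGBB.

#F1F1FF

t = 7049/100 = 70.49; the t > 66 branch applies.
R = 329.7·(70.49 − 60)^(-0.1332) = 329.7·10.49^(-0.1332) = 329.7·0.73119 = 241.075.
G = 288.1·(70.49 − 60)^(-0.07551) = 288.1·10.49^(-0.07551) = 288.1·0.83738 = 241.248.
B = 255 by definition for t > 66.
Rounded: (241, 241, 255).
In hex: #F1F1FF.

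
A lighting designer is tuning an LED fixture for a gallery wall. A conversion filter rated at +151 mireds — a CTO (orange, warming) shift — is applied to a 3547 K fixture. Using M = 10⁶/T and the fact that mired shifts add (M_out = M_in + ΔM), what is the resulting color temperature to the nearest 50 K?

2300 K

M_in = 10⁶/3547 = 281.93 mireds.
M_out = 281.93 + (+151) = 432.93 mireds.
T_out = 10⁶/432.93 = 2309.9 K → 2300 K.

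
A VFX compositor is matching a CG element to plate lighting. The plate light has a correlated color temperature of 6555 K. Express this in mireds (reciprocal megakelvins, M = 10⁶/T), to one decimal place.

152.6 mireds

M = 10⁶ / 6555 = 152.555 → 152.6 mireds.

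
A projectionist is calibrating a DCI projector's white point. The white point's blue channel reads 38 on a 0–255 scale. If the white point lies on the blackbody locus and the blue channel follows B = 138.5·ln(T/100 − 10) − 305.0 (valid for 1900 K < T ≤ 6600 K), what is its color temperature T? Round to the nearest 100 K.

ln(t − 10) = (38 + 305.0) / 138.5 = 2.4765.
t − 10 = e^2.4765 = 11.900, so t = 21.900.
T = 100·t = 2190 K → 2200 K to the nearest 100 K.

2200 K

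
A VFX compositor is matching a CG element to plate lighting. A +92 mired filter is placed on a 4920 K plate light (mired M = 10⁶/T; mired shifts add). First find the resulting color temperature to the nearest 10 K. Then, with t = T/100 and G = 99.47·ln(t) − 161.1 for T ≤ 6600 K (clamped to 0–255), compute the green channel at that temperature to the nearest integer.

189

M_in = 10⁶/4920 = 203.25; M_out = 203.25 + (+92) = 295.25.
T_out = 10⁶/295.25 = 3386.9 K → 3390 K; t = 33.9.
G = 99.47·ln 33.9 − 161.1 = 99.47·3.5234 − 161.1 = 189.374.
Rounded: 189.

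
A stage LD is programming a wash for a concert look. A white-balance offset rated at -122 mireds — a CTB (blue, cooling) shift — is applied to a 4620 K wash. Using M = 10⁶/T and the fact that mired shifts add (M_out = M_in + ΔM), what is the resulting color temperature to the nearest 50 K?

M_in = 10⁶/4620 = 216.45 mireds.
M_out = 216.45 + (-122) = 94.45 mireds.
T_out = 10⁶/94.45 = 10587.6 K → 10600 K.

10600 K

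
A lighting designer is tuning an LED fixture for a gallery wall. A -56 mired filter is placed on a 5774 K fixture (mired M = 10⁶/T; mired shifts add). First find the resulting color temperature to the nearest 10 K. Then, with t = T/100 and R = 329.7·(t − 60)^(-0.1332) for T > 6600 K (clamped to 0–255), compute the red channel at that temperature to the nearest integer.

214

M_in = 10⁶/5774 = 173.19; M_out = 173.19 + (-56) = 117.19.
T_out = 10⁶/117.19 = 8533.1 K → 8530 K; t = 85.3.
R = 329.7·(85.3 − 60)^(-0.1332) = 329.7·25.3^(-0.1332) = 329.7·0.65029 = 214.399.
Rounded: 214.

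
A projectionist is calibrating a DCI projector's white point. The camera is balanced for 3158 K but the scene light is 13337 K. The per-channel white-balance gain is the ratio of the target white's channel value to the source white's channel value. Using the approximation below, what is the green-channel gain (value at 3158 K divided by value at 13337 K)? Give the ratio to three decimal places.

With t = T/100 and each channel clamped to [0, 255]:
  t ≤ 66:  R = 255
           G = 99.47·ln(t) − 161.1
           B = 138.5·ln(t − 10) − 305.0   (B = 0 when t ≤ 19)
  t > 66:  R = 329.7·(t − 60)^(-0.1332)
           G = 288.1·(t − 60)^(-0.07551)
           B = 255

At 13337 K (t = 133.37):
  G = 288.1·(133.37 − 60)^(-0.07551) = 288.1·73.37^(-0.07551) = 288.1·0.72299 = 208.295.
At 3158 K (t = 31.58):
  G = 99.47·ln 31.58 − 161.1 = 99.47·3.4525 − 161.1 = 182.323.
Gain = 182.323 / 208.295 = 0.8753 → 0.875.

0.875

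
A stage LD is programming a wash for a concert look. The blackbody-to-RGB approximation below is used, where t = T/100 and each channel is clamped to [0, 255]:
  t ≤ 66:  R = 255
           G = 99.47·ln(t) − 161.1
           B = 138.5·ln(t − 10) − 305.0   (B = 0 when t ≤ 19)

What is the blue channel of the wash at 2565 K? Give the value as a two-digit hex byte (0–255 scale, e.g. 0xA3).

0x4C

t = 2565/100 = 25.65; the t ≤ 66 branch applies.
B = 138.5·ln(25.65 − 10) − 305.0 = 138.5·ln 15.65 − 305.0 = 138.5·2.7505 − 305.0 = 75.940.
Rounded: 76; in hex, 0x4C.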